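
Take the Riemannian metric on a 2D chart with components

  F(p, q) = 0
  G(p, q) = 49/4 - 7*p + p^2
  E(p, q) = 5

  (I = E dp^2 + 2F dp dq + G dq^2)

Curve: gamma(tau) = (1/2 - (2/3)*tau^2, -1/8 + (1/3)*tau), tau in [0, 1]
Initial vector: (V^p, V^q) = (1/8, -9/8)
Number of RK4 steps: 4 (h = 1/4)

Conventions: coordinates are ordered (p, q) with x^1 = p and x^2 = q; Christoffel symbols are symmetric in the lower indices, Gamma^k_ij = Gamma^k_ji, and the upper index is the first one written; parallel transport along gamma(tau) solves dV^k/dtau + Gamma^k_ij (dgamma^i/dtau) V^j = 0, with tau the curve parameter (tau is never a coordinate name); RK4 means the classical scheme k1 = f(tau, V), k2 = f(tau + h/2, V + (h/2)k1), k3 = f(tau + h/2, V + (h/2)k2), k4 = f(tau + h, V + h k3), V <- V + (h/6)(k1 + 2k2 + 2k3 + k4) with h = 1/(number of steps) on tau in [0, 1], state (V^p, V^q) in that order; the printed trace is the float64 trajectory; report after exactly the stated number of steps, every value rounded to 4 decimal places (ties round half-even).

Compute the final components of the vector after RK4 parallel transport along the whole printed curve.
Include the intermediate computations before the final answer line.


gamma'(tau) = (-(4/3)*tau, 1/3); f(tau, V)^k = -Gamma^k_ij(gamma(tau)) gamma'^i(tau) V^j; h = 1/4; intermediate values shown to 6 dp
curve data and Christoffel symbols at the stage parameters:
  tau = 0.000000: gamma = (0.500000, -0.125000), gamma' = (0.000000, 0.333333); Gamma_ppp = 0.000000, Gamma_ppq = 0.000000, Gamma_pqq = 0.600000, Gamma_qpp = 0.000000, Gamma_qpq = -0.333333, Gamma_qqq = 0.000000
  tau = 0.125000: gamma = (0.489583, -0.083333), gamma' = (-0.166667, 0.333333); Gamma_ppp = 0.000000, Gamma_ppq = 0.000000, Gamma_pqq = 0.602083, Gamma_qpp = 0.000000, Gamma_qpq = -0.332180, Gamma_qqq = 0.000000
  tau = 0.250000: gamma = (0.458333, -0.041667), gamma' = (-0.333333, 0.333333); Gamma_ppp = 0.000000, Gamma_ppq = 0.000000, Gamma_pqq = 0.608333, Gamma_qpp = 0.000000, Gamma_qpq = -0.328767, Gamma_qqq = 0.000000
  tau = 0.375000: gamma = (0.406250, 0.000000), gamma' = (-0.500000, 0.333333); Gamma_ppp = 0.000000, Gamma_ppq = 0.000000, Gamma_pqq = 0.618750, Gamma_qpp = 0.000000, Gamma_qpq = -0.323232, Gamma_qqq = 0.000000
  tau = 0.500000: gamma = (0.333333, 0.041667), gamma' = (-0.666667, 0.333333); Gamma_ppp = 0.000000, Gamma_ppq = 0.000000, Gamma_pqq = 0.633333, Gamma_qpp = 0.000000, Gamma_qpq = -0.315789, Gamma_qqq = 0.000000
  tau = 0.625000: gamma = (0.239583, 0.083333), gamma' = (-0.833333, 0.333333); Gamma_ppp = 0.000000, Gamma_ppq = 0.000000, Gamma_pqq = 0.652083, Gamma_qpp = 0.000000, Gamma_qpq = -0.306709, Gamma_qqq = 0.000000
  tau = 0.750000: gamma = (0.125000, 0.125000), gamma' = (-1.000000, 0.333333); Gamma_ppp = 0.000000, Gamma_ppq = 0.000000, Gamma_pqq = 0.675000, Gamma_qpp = 0.000000, Gamma_qpq = -0.296296, Gamma_qqq = 0.000000
  tau = 0.875000: gamma = (-0.010417, 0.166667), gamma' = (-1.166667, 0.333333); Gamma_ppp = 0.000000, Gamma_ppq = 0.000000, Gamma_pqq = 0.702083, Gamma_qpp = 0.000000, Gamma_qpq = -0.284866, Gamma_qqq = 0.000000
  tau = 1.000000: gamma = (-0.166667, 0.208333), gamma' = (-1.333333, 0.333333); Gamma_ppp = 0.000000, Gamma_ppq = 0.000000, Gamma_pqq = 0.733333, Gamma_qpp = 0.000000, Gamma_qpq = -0.272727, Gamma_qqq = 0.000000
step 0: V^p = 0.1250, V^q = -1.1250
step 1: k1 = (0.225000, 0.013889), k2 = (0.225433, 0.079143), k3 = (0.223796, 0.078697), k4 = (0.224135, 0.140962); V <- V + (h/6)(k1 + 2k2 + 2k3 + k4): V^p = 0.1811, V^q = -1.1054
step 2: k1 = (0.224149, 0.140991), k2 = (0.224353, 0.198338), k3 = (0.222874, 0.197182), k4 = (0.222954, 0.247270); V <- V + (h/6)(k1 + 2k2 + 2k3 + k4): V^p = 0.2370, V^q = -1.0563
step 3: k1 = (0.222988, 0.247322), k2 = (0.222869, 0.289153), k3 = (0.221733, 0.287815), k4 = (0.221468, 0.320532); V <- V + (h/6)(k1 + 2k2 + 2k3 + k4): V^p = 0.2926, V^q = -0.9845
step 4: k1 = (0.221516, 0.320609), k2 = (0.221025, 0.344294), k3 = (0.220332, 0.343304), k4 = (0.219680, 0.358405); V <- V + (h/6)(k1 + 2k2 + 2k3 + k4): V^p = 0.3478, V^q = -0.8989

Answer: V^p = 0.3478, V^q = -0.8989


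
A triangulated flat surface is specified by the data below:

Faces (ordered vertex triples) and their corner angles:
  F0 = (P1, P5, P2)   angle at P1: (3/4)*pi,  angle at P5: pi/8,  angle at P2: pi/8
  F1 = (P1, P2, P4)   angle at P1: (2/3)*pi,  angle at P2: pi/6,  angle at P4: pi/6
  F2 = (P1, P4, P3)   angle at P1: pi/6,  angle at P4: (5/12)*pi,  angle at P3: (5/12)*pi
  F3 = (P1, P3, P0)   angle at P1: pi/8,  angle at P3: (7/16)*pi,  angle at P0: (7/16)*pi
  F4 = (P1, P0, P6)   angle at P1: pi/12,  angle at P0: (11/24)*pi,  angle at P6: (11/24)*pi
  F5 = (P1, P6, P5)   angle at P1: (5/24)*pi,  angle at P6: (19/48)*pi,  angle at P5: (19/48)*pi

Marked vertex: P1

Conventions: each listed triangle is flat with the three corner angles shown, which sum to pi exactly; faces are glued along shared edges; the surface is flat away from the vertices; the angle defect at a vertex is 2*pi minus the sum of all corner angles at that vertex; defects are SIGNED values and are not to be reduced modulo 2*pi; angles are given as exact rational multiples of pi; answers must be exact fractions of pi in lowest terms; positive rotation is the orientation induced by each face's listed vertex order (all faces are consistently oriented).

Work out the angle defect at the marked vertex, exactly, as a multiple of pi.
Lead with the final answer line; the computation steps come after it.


Answer: defect(P1) = 0

Sum of corner angles at P1: 2*pi
defect = 2*pi - 2*pi


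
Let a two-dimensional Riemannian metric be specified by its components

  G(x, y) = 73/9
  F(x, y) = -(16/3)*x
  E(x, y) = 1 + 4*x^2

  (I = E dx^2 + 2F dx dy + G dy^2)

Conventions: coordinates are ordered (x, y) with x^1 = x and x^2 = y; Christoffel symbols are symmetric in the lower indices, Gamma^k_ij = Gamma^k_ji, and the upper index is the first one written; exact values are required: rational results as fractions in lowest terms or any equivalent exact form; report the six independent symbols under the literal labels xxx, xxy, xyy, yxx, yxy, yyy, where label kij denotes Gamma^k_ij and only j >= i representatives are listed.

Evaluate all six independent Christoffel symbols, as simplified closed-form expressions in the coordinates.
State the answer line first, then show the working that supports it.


Answer: Gamma_xxx = 36*x/(36*x^2 + 73), Gamma_xxy = 0, Gamma_xyy = 0, Gamma_yxx = -48/(36*x^2 + 73), Gamma_yxy = 0, Gamma_yyy = 0

E = 1 + 4*x^2; F = -(16/3)*x; G = 73/9
Gamma^k_ij = (1/2) g^{kl} (d_i g_jl + d_j g_il - d_l g_ij), with g^inv = (1/(EG-F^2)) [[G, -F], [-F, E]]
first partials: E_x = 8*x, E_y = 0, F_x = -16/3, F_y = 0, G_x = 0, G_y = 0
D = EG - F^2 = 73/9 + 4*x^2
expanded: Gamma^x_xx = (G E_x - 2F F_x + F E_y)/(2D), Gamma^x_xy = (G E_y - F G_x)/(2D), Gamma^x_yy = (2G F_y - G G_x - F G_y)/(2D), Gamma^y_xx = (2E F_x - E E_y - F E_x)/(2D), Gamma^y_xy = (E G_x - F E_y)/(2D), Gamma^y_yy = (E G_y - 2F F_y + F G_x)/(2D); substitute and cancel common factors


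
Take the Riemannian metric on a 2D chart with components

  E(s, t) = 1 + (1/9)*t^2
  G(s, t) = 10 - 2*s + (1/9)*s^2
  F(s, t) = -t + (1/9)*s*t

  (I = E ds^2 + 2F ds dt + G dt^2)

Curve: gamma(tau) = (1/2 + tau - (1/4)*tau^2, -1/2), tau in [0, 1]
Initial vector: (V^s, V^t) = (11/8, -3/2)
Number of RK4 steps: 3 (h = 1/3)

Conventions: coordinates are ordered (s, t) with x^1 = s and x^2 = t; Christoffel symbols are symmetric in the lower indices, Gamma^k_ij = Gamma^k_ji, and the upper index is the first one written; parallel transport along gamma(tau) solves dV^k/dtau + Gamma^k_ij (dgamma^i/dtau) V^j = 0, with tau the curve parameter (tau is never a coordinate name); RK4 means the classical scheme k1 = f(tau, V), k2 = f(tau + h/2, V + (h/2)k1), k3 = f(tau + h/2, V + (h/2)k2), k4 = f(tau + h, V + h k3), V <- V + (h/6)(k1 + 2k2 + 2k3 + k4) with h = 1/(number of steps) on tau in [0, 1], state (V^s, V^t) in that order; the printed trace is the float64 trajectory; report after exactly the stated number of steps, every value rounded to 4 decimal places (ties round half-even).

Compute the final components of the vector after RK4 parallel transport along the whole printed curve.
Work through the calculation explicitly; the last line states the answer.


gamma'(tau) = (1 - (1/2)*tau, 0); f(tau, V)^k = -Gamma^k_ij(gamma(tau)) gamma'^i(tau) V^j; h = 1/3; intermediate values shown to 6 dp
curve data and Christoffel symbols at the stage parameters:
  tau = 0.000000: gamma = (0.500000, -0.500000), gamma' = (1.000000, 0.000000); Gamma_sss = 0.000000, Gamma_sst = -0.006135, Gamma_stt = 0.000000, Gamma_tss = 0.000000, Gamma_tst = -0.104294, Gamma_ttt = 0.000000
  tau = 0.166667: gamma = (0.659722, -0.500000), gamma' = (0.916667, 0.000000); Gamma_sss = 0.000000, Gamma_sst = -0.006344, Gamma_stt = 0.000000, Gamma_tss = 0.000000, Gamma_tst = -0.105827, Gamma_ttt = 0.000000
  tau = 0.333333: gamma = (0.805556, -0.500000), gamma' = (0.833333, 0.000000); Gamma_sss = 0.000000, Gamma_sst = -0.006545, Gamma_stt = 0.000000, Gamma_tss = 0.000000, Gamma_tst = -0.107259, Gamma_ttt = 0.000000
  tau = 0.500000: gamma = (0.937500, -0.500000), gamma' = (0.750000, 0.000000); Gamma_sss = 0.000000, Gamma_sst = -0.006734, Gamma_stt = 0.000000, Gamma_tss = 0.000000, Gamma_tst = -0.108580, Gamma_ttt = 0.000000
  tau = 0.666667: gamma = (1.055556, -0.500000), gamma' = (0.666667, 0.000000); Gamma_sss = 0.000000, Gamma_sst = -0.006909, Gamma_stt = 0.000000, Gamma_tss = 0.000000, Gamma_tst = -0.109784, Gamma_ttt = 0.000000
  tau = 0.833333: gamma = (1.159722, -0.500000), gamma' = (0.583333, 0.000000); Gamma_sss = 0.000000, Gamma_sst = -0.007070, Gamma_stt = 0.000000, Gamma_tss = 0.000000, Gamma_tst = -0.110864, Gamma_ttt = 0.000000
  tau = 1.000000: gamma = (1.250000, -0.500000), gamma' = (0.500000, 0.000000); Gamma_sss = 0.000000, Gamma_sst = -0.007214, Gamma_stt = 0.000000, Gamma_tss = 0.000000, Gamma_tst = -0.111812, Gamma_ttt = 0.000000
step 0: V^s = 1.3750, V^t = -1.5000
step 1: k1 = (-0.009202, -0.156442), k2 = (-0.008875, -0.148042), k3 = (-0.008867, -0.147906), k4 = (-0.008450, -0.138480); V <- V + (h/6)(k1 + 2k2 + 2k3 + k4): V^s = 1.3720, V^t = -1.5493
step 2: k1 = (-0.008449, -0.138477), k2 = (-0.007941, -0.128044), k3 = (-0.007932, -0.127903), k4 = (-0.007333, -0.116510); V <- V + (h/6)(k1 + 2k2 + 2k3 + k4): V^s = 1.3694, V^t = -1.5919
step 3: k1 = (-0.007333, -0.116508), k2 = (-0.006645, -0.104203), k3 = (-0.006637, -0.104070), k4 = (-0.005867, -0.090935); V <- V + (h/6)(k1 + 2k2 + 2k3 + k4): V^s = 1.3672, V^t = -1.6265

Answer: V^s = 1.3672, V^t = -1.6265


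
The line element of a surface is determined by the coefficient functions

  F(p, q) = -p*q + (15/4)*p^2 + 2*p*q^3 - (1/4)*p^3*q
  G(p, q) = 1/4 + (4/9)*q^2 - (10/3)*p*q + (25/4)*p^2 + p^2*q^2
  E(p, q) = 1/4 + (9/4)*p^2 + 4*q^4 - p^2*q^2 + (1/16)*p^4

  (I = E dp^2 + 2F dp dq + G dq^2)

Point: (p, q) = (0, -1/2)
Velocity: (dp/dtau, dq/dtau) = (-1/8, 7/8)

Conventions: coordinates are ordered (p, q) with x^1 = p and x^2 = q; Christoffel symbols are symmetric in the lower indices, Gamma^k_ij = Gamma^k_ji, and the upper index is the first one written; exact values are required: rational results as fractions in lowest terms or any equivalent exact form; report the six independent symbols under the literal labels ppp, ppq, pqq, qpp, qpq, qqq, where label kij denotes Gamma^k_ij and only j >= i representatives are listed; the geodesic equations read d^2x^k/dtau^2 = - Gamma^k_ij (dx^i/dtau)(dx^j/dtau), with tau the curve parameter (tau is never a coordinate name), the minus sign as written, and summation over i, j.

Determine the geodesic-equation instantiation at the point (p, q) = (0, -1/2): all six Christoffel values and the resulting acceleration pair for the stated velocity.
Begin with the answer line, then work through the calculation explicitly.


Answer: Gamma_ppp = 0, Gamma_ppq = -2, Gamma_pqq = -5/3, Gamma_qpp = 45/13, Gamma_qpq = 30/13, Gamma_qqq = -8/13; accelerations (d^2p/dtau^2, d^2q/dtau^2) = (161/192, 59/64)

E = 1/2, F = 0, G = 13/36 at the point
E_p = 0, E_q = -2, F_p = 1/4, F_q = 0, G_p = 5/3, G_q = -4/9
EG - F^2 = 13/72;  g^inv = (72/13) * [[13/36, 0], [0, 1/2]]
first-kind symbols [ij,l] = (1/2)(d_i g_jl + d_j g_il - d_l g_ij): [pp,p] = E_p/2 = 0, [pp,q] = F_p - E_q/2 = 5/4, [pq,p] = E_q/2 = -1, [pq,q] = G_p/2 = 5/6, [qq,p] = F_q - G_p/2 = -5/6, [qq,q] = G_q/2 = -2/9
Gamma^p_ij = (G*[ij,p] - F*[ij,q])/(EG - F^2), Gamma^q_ij = (E*[ij,q] - F*[ij,p])/(EG - F^2)
Gamma_ppp = 0, Gamma_ppq = -2, Gamma_pqq = -5/3, Gamma_qpp = 45/13, Gamma_qpq = 30/13, Gamma_qqq = -8/13
d^2p/dtau^2 = -(Gamma_ppp*(-1/8)^2 + 2*Gamma_ppq*(-1/8)*(7/8) + Gamma_pqq*(7/8)^2) = 161/192
d^2q/dtau^2 = -(Gamma_qpp*(-1/8)^2 + 2*Gamma_qpq*(-1/8)*(7/8) + Gamma_qqq*(7/8)^2) = 59/64


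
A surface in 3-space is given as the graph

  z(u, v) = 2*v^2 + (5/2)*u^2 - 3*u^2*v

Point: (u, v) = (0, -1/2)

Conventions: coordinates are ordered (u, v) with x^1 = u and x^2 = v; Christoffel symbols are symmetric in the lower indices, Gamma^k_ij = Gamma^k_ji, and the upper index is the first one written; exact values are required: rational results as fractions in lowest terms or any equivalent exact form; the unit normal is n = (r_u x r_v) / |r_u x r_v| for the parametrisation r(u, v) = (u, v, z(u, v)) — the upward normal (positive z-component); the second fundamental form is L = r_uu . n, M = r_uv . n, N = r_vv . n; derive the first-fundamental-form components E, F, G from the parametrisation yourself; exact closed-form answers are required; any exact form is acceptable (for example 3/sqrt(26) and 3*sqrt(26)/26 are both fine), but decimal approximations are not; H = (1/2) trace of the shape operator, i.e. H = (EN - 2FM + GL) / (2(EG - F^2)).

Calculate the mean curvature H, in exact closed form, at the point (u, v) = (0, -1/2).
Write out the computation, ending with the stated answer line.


z_u = 0, z_v = -2, z_uu = 8, z_uv = 0, z_vv = 4
E = 1, F = 0, G = 5; answer radicand W^2 = 5
unnormalised second-form numerators: l = 8, m = 0, n = 4; L = l/sqrt(5), and similarly M = m/sqrt(W^2), N = n/sqrt(W^2)
H = (E*n - 2*F*m + G*l) / (2*(EG - F^2)*sqrt(W^2)); E*n - 2*F*m + G*l = 44, EG - F^2 = 5, so H = (22/5)/sqrt(5)

Answer: H = 22*sqrt(5)/25


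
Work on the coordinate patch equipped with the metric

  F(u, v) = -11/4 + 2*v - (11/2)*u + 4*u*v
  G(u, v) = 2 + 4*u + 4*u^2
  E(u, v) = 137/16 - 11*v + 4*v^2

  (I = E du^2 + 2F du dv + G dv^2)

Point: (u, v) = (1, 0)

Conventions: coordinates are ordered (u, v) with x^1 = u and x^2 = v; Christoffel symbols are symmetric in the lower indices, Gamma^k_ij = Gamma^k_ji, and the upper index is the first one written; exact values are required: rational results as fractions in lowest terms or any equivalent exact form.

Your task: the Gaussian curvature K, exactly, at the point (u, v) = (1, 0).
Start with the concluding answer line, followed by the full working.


Answer: K = -1024/78961

E = 137/16, F = -33/4, G = 10, EG - F^2 = 281/16 at the point
E_u = 0, E_v = -11, F_u = -11/2, F_v = 6, G_u = 12, G_v = 0
E_vv = 8, F_uv = 4, G_uu = 8
Apply the Brioschi formula K = (det M1 - det M2)/(EG - F^2)^2 over the derivative matrices of E, F, G.
M1 = [[-E_vv/2 + F_uv - G_uu/2, E_u/2, F_u - E_v/2], [F_v - G_u/2, E, F], [G_v/2, F, G]] = [[-4, 0, 0], [0, 137/16, -33/4], [0, -33/4, 10]]; det M1 = -281/4
M2 = [[0, E_v/2, G_u/2], [E_v/2, E, F], [G_u/2, F, G]] = [[0, -11/2, 6], [-11/2, 137/16, -33/4], [6, -33/4, 10]]; det M2 = -265/4
det M1 - det M2 = -4; K = -4 / (281/16)^2 = -1024/78961


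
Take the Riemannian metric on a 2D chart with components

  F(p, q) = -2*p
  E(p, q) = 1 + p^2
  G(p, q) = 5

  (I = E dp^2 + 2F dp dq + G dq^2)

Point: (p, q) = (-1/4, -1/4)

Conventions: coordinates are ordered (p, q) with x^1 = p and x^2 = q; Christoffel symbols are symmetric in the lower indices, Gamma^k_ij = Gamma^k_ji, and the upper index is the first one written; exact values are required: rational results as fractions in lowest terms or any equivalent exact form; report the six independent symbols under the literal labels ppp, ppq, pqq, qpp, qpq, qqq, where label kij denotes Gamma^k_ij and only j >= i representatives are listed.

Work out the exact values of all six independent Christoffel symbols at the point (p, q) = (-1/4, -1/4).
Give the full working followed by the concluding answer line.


E = 17/16, F = 1/2, G = 5 at the point
E_p = -1/2, E_q = 0, F_p = -2, F_q = 0, G_p = 0, G_q = 0
EG - F^2 = 81/16;  g^inv = (16/81) * [[5, -1/2], [-1/2, 17/16]]
first-kind symbols [ij,l] = (1/2)(d_i g_jl + d_j g_il - d_l g_ij): [pp,p] = E_p/2 = -1/4, [pp,q] = F_p - E_q/2 = -2, [pq,p] = E_q/2 = 0, [pq,q] = G_p/2 = 0, [qq,p] = F_q - G_p/2 = 0, [qq,q] = G_q/2 = 0
Gamma^p_ij = (G*[ij,p] - F*[ij,q])/(EG - F^2), Gamma^q_ij = (E*[ij,q] - F*[ij,p])/(EG - F^2)

Answer: Gamma_ppp = -4/81, Gamma_ppq = 0, Gamma_pqq = 0, Gamma_qpp = -32/81, Gamma_qpq = 0, Gamma_qqq = 0


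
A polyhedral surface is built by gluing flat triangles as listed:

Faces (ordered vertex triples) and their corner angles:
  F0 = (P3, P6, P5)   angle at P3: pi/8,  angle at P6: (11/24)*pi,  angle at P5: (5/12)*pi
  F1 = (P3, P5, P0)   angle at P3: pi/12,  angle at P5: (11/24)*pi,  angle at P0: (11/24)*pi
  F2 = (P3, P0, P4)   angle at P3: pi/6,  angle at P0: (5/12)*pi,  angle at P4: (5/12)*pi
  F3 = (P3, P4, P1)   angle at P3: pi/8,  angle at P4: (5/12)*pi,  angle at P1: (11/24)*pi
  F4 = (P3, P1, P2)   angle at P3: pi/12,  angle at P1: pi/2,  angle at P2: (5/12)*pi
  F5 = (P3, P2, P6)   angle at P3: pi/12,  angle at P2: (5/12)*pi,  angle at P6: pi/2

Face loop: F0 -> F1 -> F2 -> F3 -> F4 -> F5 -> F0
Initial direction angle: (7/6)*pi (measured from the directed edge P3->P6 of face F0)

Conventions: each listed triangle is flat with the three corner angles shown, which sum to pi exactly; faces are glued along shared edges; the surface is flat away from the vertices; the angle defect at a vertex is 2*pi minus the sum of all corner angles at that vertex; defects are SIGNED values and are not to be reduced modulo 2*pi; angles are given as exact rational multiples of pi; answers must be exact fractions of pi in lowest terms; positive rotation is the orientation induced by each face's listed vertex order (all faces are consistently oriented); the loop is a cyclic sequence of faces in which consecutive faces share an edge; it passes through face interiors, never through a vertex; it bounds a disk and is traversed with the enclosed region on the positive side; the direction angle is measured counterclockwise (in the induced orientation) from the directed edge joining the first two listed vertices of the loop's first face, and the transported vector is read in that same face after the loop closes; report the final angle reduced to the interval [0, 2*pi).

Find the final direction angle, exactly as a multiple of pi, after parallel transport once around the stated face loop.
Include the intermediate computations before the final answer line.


enclosed vertex P3: corner angles sum to (2/3)*pi, defect = 2*pi - (2/3)*pi = (4/3)*pi
the rotation equals the total enclosed defect, so the final angle is initial + defects (mod 2*pi)
final angle = (7/6)*pi + (4/3)*pi = pi/2 (mod 2*pi)

Answer: final direction angle = pi/2


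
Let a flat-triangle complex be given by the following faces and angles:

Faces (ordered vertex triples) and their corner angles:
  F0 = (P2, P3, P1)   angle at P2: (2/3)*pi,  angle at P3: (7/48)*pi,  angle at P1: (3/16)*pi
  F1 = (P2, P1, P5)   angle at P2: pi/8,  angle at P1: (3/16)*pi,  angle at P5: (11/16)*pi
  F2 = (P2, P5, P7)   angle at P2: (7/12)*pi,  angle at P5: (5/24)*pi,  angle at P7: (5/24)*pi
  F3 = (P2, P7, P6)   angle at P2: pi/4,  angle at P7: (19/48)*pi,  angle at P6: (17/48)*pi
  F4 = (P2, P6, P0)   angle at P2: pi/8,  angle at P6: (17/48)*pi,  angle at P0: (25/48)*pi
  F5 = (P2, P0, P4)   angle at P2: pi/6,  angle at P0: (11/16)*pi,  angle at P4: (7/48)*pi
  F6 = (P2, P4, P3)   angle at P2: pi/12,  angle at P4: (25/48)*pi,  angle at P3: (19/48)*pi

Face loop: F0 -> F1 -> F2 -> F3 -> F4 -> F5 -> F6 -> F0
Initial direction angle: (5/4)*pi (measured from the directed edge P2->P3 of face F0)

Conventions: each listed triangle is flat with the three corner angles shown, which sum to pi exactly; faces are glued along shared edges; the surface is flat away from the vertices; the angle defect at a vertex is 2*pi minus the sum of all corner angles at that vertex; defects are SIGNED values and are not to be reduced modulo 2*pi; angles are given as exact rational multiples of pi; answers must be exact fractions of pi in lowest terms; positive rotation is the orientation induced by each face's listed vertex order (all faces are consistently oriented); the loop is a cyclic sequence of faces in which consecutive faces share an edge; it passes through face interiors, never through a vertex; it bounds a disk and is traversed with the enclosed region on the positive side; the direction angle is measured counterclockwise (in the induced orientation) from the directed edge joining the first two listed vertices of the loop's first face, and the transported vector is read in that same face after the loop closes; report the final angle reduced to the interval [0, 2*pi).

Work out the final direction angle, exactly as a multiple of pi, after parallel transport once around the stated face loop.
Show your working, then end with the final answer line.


enclosed vertex P2: corner angles sum to 2*pi, defect = 2*pi - 2*pi = 0
by Gauss-Bonnet the loop rotates the vector by the enclosed defect sum (positive orientation, mod 2*pi)
final angle = (5/4)*pi + 0 = (5/4)*pi (mod 2*pi)

Answer: final direction angle = (5/4)*pi


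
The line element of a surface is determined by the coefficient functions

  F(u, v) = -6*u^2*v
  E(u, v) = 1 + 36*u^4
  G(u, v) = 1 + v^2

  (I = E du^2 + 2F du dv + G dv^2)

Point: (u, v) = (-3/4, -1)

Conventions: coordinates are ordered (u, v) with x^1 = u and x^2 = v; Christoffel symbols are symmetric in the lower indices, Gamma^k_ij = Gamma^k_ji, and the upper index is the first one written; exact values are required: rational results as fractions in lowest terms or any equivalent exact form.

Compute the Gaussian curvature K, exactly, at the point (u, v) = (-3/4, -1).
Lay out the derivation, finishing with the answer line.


E = 793/64, F = 27/8, G = 2, EG - F^2 = 857/64 at the point
E_u = -243/4, E_v = 0, F_u = -9, F_v = -27/8, G_u = 0, G_v = -2
E_vv = 0, F_uv = 9, G_uu = 0
Apply the Brioschi formula K = (det M1 - det M2)/(EG - F^2)^2 over the derivative matrices of E, F, G.
M1 = [[-E_vv/2 + F_uv - G_uu/2, E_u/2, F_u - E_v/2], [F_v - G_u/2, E, F], [G_v/2, F, G]] = [[9, -243/8, -9], [-27/8, 793/64, 27/8], [-1, 27/8, 2]]; det M1 = 9
M2 = [[0, E_v/2, G_u/2], [E_v/2, E, F], [G_u/2, F, G]] = [[0, 0, 0], [0, 793/64, 27/8], [0, 27/8, 2]]; det M2 = 0
det M1 - det M2 = 9; K = 9 / (857/64)^2 = 36864/734449

Answer: K = 36864/734449


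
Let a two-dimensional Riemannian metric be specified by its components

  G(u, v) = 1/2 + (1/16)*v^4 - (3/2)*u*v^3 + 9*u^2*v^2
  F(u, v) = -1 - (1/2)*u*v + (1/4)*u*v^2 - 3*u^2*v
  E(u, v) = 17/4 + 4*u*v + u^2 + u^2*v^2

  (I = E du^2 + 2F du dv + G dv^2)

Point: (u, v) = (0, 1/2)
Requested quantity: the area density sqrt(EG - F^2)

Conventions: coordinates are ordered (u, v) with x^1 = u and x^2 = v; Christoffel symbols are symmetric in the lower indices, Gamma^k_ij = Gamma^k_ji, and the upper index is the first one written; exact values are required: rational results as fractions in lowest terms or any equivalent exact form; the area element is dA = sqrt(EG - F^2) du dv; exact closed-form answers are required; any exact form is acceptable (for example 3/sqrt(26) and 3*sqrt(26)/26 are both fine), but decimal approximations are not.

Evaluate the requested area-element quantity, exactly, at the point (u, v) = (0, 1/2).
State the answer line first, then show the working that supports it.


Answer: sqrt(EG - F^2) = sqrt(1169)/32

E = 17/4, F = -1, G = 129/256; EG - F^2 = 1169/1024


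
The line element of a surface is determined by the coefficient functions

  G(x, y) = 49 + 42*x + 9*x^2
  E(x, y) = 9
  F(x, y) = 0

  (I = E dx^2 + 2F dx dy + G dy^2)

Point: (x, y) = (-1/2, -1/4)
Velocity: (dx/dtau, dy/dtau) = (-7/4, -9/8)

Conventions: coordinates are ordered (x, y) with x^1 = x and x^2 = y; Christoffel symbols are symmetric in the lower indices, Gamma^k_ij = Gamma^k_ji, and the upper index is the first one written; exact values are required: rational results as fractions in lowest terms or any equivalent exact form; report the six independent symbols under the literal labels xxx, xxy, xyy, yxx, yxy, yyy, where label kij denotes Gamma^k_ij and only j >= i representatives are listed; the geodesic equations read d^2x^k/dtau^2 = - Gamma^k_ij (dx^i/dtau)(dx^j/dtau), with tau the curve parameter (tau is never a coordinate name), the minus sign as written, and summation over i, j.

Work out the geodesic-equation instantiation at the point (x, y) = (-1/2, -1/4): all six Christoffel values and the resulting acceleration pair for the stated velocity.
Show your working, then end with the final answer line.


E = 9, F = 0, G = 121/4 at the point
E_x = 0, E_y = 0, F_x = 0, F_y = 0, G_x = 33, G_y = 0
EG - F^2 = 1089/4;  g^inv = (4/1089) * [[121/4, 0], [0, 9]]
first-kind symbols [ij,l] = (1/2)(d_i g_jl + d_j g_il - d_l g_ij): [xx,x] = E_x/2 = 0, [xx,y] = F_x - E_y/2 = 0, [xy,x] = E_y/2 = 0, [xy,y] = G_x/2 = 33/2, [yy,x] = F_y - G_x/2 = -33/2, [yy,y] = G_y/2 = 0
Gamma^x_ij = (G*[ij,x] - F*[ij,y])/(EG - F^2), Gamma^y_ij = (E*[ij,y] - F*[ij,x])/(EG - F^2)
Gamma_xxx = 0, Gamma_xxy = 0, Gamma_xyy = -11/6, Gamma_yxx = 0, Gamma_yxy = 6/11, Gamma_yyy = 0
d^2x/dtau^2 = -(Gamma_xxx*(-7/4)^2 + 2*Gamma_xxy*(-7/4)*(-9/8) + Gamma_xyy*(-9/8)^2) = 297/128
d^2y/dtau^2 = -(Gamma_yxx*(-7/4)^2 + 2*Gamma_yxy*(-7/4)*(-9/8) + Gamma_yyy*(-9/8)^2) = -189/88

Answer: Gamma_xxx = 0, Gamma_xxy = 0, Gamma_xyy = -11/6, Gamma_yxx = 0, Gamma_yxy = 6/11, Gamma_yyy = 0; accelerations (d^2x/dtau^2, d^2y/dtau^2) = (297/128, -189/88)


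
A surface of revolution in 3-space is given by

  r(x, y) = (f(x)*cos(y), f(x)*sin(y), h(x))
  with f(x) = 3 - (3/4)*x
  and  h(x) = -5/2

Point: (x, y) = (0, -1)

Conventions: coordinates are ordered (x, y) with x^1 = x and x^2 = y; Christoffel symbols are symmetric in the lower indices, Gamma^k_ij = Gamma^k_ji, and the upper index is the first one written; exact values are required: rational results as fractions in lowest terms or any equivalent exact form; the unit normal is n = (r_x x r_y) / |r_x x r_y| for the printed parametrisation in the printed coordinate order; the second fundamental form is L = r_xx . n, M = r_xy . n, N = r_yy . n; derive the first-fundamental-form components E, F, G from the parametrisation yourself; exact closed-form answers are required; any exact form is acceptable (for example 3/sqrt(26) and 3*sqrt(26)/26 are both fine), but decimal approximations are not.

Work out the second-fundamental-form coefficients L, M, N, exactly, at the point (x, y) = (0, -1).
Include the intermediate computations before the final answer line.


f = 3, f' = -3/4, f'' = 0, h' = 0, h'' = 0
E = 9/16, F = 0, G = 9; answer radicand W^2 = 9/16
unnormalised second-form numerators: l = 0, m = 0, n = 0; L = l/sqrt(9/16), and similarly M = m/sqrt(W^2), N = n/sqrt(W^2)

Answer: L = 0, M = 0, N = 0


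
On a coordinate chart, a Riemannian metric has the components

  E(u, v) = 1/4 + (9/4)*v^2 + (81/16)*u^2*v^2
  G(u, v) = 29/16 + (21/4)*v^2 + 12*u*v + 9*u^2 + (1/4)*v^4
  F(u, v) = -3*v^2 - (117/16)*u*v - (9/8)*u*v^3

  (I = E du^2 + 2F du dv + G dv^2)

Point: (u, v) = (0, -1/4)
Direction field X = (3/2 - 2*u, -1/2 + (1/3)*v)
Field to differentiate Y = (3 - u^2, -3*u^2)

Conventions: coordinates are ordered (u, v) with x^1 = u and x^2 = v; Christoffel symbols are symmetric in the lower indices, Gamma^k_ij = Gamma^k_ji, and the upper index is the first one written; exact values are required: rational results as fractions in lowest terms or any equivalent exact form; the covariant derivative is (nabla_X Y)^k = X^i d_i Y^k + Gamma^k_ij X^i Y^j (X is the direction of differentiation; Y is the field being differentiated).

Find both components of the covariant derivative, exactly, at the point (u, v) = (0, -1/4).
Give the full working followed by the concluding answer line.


E = 25/64, F = -3/16, G = 2193/1024 at the point
E_u = 0, E_v = -9/8, F_u = 945/512, F_v = 3/2, G_u = -3, G_v = -169/64
EG - F^2 = 52521/65536;  g^inv = (65536/52521) * [[2193/1024, 3/16], [3/16, 25/64]]
first-kind symbols [ij,l] = (1/2)(d_i g_jl + d_j g_il - d_l g_ij): [uu,u] = E_u/2 = 0, [uu,v] = F_u - E_v/2 = 1233/512, [uv,u] = E_v/2 = -9/16, [uv,v] = G_u/2 = -3/2, [vv,u] = F_v - G_u/2 = 3, [vv,v] = G_v/2 = -169/128
Gamma^u_ij = (G*[ij,u] - F*[ij,v])/(EG - F^2), Gamma^v_ij = (E*[ij,v] - F*[ij,u])/(EG - F^2)
Gamma_uuu = 9864/17507, Gamma_uuv = -32460/17507, Gamma_uvv = 134944/17507, Gamma_vuu = 20550/17507, Gamma_vuv = -15104/17507, Gamma_vvv = 3064/52521
X = (3/2, -7/12), Y = (3, 0) at the point

Answer: (nabla_X Y)^u = 101193/17507, (nabla_X Y)^v = 118907/17507


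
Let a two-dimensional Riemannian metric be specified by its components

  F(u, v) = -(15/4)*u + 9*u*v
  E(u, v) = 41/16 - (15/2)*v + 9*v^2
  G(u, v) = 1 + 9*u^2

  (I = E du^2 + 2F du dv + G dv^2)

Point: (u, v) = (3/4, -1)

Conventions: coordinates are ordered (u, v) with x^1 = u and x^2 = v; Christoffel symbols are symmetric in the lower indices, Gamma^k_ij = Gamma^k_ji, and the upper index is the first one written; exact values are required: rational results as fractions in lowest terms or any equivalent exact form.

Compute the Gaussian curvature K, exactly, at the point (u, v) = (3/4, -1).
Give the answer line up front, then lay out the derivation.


Answer: K = -576/37249

E = 305/16, F = -153/16, G = 97/16, EG - F^2 = 193/8 at the point
E_u = 0, E_v = -51/2, F_u = -51/4, F_v = 27/4, G_u = 27/2, G_v = 0
E_vv = 18, F_uv = 9, G_uu = 18
Brioschi: K = (det M1 - det M2) / (EG - F^2)^2 with the standard first/second-derivative matrices M1, M2.
M1 = [[-E_vv/2 + F_uv - G_uu/2, E_u/2, F_u - E_v/2], [F_v - G_u/2, E, F], [G_v/2, F, G]] = [[-9, 0, 0], [0, 305/16, -153/16], [0, -153/16, 97/16]]; det M1 = -1737/8
M2 = [[0, E_v/2, G_u/2], [E_v/2, E, F], [G_u/2, F, G]] = [[0, -51/4, 27/4], [-51/4, 305/16, -153/16], [27/4, -153/16, 97/16]]; det M2 = -1665/8
det M1 - det M2 = -9; K = -9 / (193/8)^2 = -576/37249


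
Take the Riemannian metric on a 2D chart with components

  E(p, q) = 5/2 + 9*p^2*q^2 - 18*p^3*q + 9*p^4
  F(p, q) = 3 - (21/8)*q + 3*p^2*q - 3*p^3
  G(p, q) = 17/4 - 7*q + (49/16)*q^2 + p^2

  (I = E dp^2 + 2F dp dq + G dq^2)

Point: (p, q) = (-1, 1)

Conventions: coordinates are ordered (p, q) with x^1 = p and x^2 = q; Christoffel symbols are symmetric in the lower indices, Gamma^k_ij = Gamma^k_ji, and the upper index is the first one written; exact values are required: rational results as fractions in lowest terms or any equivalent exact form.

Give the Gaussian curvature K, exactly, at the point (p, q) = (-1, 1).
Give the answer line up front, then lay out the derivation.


Answer: K = -254144/400689

E = 77/2, F = 51/8, G = 21/16, EG - F^2 = 633/64 at the point
E_p = -108, E_q = 36, F_p = -15, F_q = 3/8, G_p = -2, G_q = -7/8
E_qq = 18, F_pq = -6, G_pp = 2
K follows from Brioschi's formula, (det M1 - det M2)/(EG - F^2)^2.
M1 = [[-E_qq/2 + F_pq - G_pp/2, E_p/2, F_p - E_q/2], [F_q - G_p/2, E, F], [G_q/2, F, G]] = [[-16, -54, -33], [11/8, 77/2, 51/8], [-7/16, 51/8, 21/16]]; det M1 = -48339/64
M2 = [[0, E_q/2, G_p/2], [E_q/2, E, F], [G_p/2, F, G]] = [[0, 18, -1], [18, 77/2, 51/8], [-1, 51/8, 21/16]]; det M2 = -2773/4
det M1 - det M2 = -3971/64; K = -3971/64 / (633/64)^2 = -254144/400689


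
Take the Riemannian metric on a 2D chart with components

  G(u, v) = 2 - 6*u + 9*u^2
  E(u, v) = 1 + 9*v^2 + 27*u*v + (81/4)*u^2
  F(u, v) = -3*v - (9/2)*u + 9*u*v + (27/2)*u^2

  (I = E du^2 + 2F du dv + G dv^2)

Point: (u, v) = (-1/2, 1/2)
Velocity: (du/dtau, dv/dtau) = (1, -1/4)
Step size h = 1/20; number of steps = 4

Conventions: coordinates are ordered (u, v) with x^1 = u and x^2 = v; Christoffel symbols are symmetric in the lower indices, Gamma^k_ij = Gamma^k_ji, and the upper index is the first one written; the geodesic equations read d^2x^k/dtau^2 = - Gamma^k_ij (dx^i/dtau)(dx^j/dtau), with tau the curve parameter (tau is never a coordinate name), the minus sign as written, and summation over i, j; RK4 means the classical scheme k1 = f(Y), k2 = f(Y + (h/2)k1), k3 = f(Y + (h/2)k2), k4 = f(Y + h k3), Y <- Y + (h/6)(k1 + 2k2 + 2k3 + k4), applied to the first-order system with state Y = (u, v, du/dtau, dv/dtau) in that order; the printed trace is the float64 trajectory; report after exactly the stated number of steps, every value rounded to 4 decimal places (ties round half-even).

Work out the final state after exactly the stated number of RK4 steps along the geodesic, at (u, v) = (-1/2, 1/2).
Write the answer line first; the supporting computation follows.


Answer: u = -0.2951, v = 0.4758, du/dtau = 1.0372, dv/dtau = 0.0474

f(Y) = (du/dtau, dv/dtau, -Gamma^u_ij Y'^i Y'^j, -Gamma^v_ij Y'^i Y'^j) with the Gammas evaluated at the stage position; h = 0.050000; intermediate values shown to 6 dp
step 0: u = -0.5000, v = 0.5000, du/dtau = 1.0000, dv/dtau = -0.2500
step 1:
  k1: at (u, v) = (-0.500000, 0.500000), (du/dtau, dv/dtau) = (1.000000, -0.250000); Gamma_uuu = -0.432000, Gamma_uuv = -0.288000, Gamma_uvv = 0.000000, Gamma_vuu = -1.440000, Gamma_vuv = -0.960000, Gamma_vvv = 0.000000; k1 = (1.000000, -0.250000, 0.288000, 0.960000)
  k2: at (u, v) = (-0.475000, 0.493750), (du/dtau, dv/dtau) = (1.007200, -0.226000); Gamma_uuu = -0.403913, Gamma_uuv = -0.269275, Gamma_uvv = 0.000000, Gamma_vuu = -1.492555, Gamma_vuv = -0.995037, Gamma_vvv = 0.000000; k2 = (1.007200, -0.226000, 0.287162, 1.061130)
  k3: at (u, v) = (-0.474820, 0.494350), (du/dtau, dv/dtau) = (1.007179, -0.223472); Gamma_uuu = -0.402639, Gamma_uuv = -0.268426, Gamma_uvv = 0.000000, Gamma_vuu = -1.493456, Gamma_vuv = -0.995637, Gamma_vvv = 0.000000; k3 = (1.007179, -0.223472, 0.287608, 1.066788)
  k4: at (u, v) = (-0.449641, 0.488826), (du/dtau, dv/dtau) = (1.014380, -0.196661); Gamma_uuu = -0.367051, Gamma_uuv = -0.244701, Gamma_uvv = 0.000000, Gamma_vuu = -1.548154, Gamma_vuv = -1.032103, Gamma_vvv = 0.000000; k4 = (1.014380, -0.196661, 0.280054, 1.181215)
  Y <- Y + (h/6)(k1 + 2k2 + 2k3 + k4): u = -0.4496, v = 0.4888, du/dtau = 1.0143, dv/dtau = -0.1967
step 2:
  k1: at (u, v) = (-0.449641, 0.488787), (du/dtau, dv/dtau) = (1.014313, -0.196691); Gamma_uuu = -0.367122, Gamma_uuv = -0.244748, Gamma_uvv = 0.000000, Gamma_vuu = -1.548126, Gamma_vuv = -1.032084, Gamma_vvv = 0.000000; k1 = (1.014313, -0.196691, 0.280049, 1.180945)
  k2: at (u, v) = (-0.424283, 0.483869), (du/dtau, dv/dtau) = (1.021315, -0.167168); Gamma_uuu = -0.323042, Gamma_uuv = -0.215361, Gamma_uvv = 0.000000, Gamma_vuu = -1.604289, Gamma_vuv = -1.069526, Gamma_vvv = 0.000000; k2 = (1.021315, -0.167168, 0.263422, 1.308205)
  k3: at (u, v) = (-0.424108, 0.484607), (du/dtau, dv/dtau) = (1.020899, -0.163986); Gamma_uuu = -0.321181, Gamma_uuv = -0.214121, Gamma_uvv = 0.000000, Gamma_vuu = -1.605209, Gamma_vuv = -1.070139, Gamma_vvv = 0.000000; k3 = (1.020899, -0.163986, 0.263053, 1.314693)
  k4: at (u, v) = (-0.398596, 0.480587), (du/dtau, dv/dtau) = (1.027466, -0.130957); Gamma_uuu = -0.266366, Gamma_uuv = -0.177577, Gamma_uvv = 0.000000, Gamma_vuu = -1.661985, Gamma_vuv = -1.107990, Gamma_vvv = 0.000000; k4 = (1.027466, -0.130957, 0.233411, 1.456367)
  Y <- Y + (h/6)(k1 + 2k2 + 2k3 + k4): u = -0.3986, v = 0.4805, du/dtau = 1.0274, dv/dtau = -0.1310
step 3:
  k1: at (u, v) = (-0.398589, 0.480537), (du/dtau, dv/dtau) = (1.027367, -0.130999); Gamma_uuu = -0.266457, Gamma_uuv = -0.177638, Gamma_uvv = 0.000000, Gamma_vuu = -1.661971, Gamma_vuv = -1.107980, Gamma_vvv = 0.000000; k1 = (1.027367, -0.130999, 0.233426, 1.455948)
  k2: at (u, v) = (-0.372905, 0.477262), (du/dtau, dv/dtau) = (1.033202, -0.094600); Gamma_uuu = -0.199705, Gamma_uuv = -0.133136, Gamma_uvv = 0.000000, Gamma_vuu = -1.717998, Gamma_vuv = -1.145332, Gamma_vvv = 0.000000; k2 = (1.033202, -0.094600, 0.187160, 1.610084)
  k3: at (u, v) = (-0.372759, 0.478172), (du/dtau, dv/dtau) = (1.032046, -0.090747); Gamma_uuu = -0.197083, Gamma_uuv = -0.131389, Gamma_uvv = 0.000000, Gamma_vuu = -1.718731, Gamma_vuv = -1.145821, Gamma_vvv = 0.000000; k3 = (1.032046, -0.090747, 0.185307, 1.616029)
  k4: at (u, v) = (-0.346987, 0.476000), (du/dtau, dv/dtau) = (1.036632, -0.050197); Gamma_uuu = -0.115849, Gamma_uuv = -0.077232, Gamma_uvv = 0.000000, Gamma_vuu = -1.771898, Gamma_vuv = -1.181265, Gamma_vvv = 0.000000; k4 = (1.036632, -0.050197, 0.116454, 1.781155)
  Y <- Y + (h/6)(k1 + 2k2 + 2k3 + k4): u = -0.3470, v = 0.4759, du/dtau = 1.0365, dv/dtau = -0.0503
step 4:
  k1: at (u, v) = (-0.346968, 0.475938), (du/dtau, dv/dtau) = (1.036490, -0.050254); Gamma_uuu = -0.115942, Gamma_uuv = -0.077294, Gamma_uvv = 0.000000, Gamma_vuu = -1.771918, Gamma_vuv = -1.181279, Gamma_vvv = 0.000000; k1 = (1.036490, -0.050254, 0.116505, 1.780531)
  k2: at (u, v) = (-0.321056, 0.474682), (du/dtau, dv/dtau) = (1.039403, -0.005741); Gamma_uuu = -0.019194, Gamma_uuv = -0.012796, Gamma_uvv = 0.000000, Gamma_vuu = -1.819824, Gamma_vuv = -1.213216, Gamma_vvv = 0.000000; k2 = (1.039403, -0.005741, 0.020584, 1.951583)
  k3: at (u, v) = (-0.320983, 0.475794), (du/dtau, dv/dtau) = (1.037005, -0.001465); Gamma_uuu = -0.015799, Gamma_uuv = -0.010533, Gamma_uvv = 0.000000, Gamma_vuu = -1.819995, Gamma_vuv = -1.213330, Gamma_vvv = 0.000000; k3 = (1.037005, -0.001465, 0.016958, 1.953498)
  k4: at (u, v) = (-0.295118, 0.475865), (du/dtau, dv/dtau) = (1.037338, 0.047421); Gamma_uuu = 0.098158, Gamma_uuv = 0.065439, Gamma_uvv = 0.000000, Gamma_vuu = -1.858724, Gamma_vuv = -1.239149, Gamma_vvv = 0.000000; k4 = (1.037338, 0.047421, -0.112063, 2.122028)
  Y <- Y + (h/6)(k1 + 2k2 + 2k3 + k4): u = -0.2951, v = 0.4758, du/dtau = 1.0372, dv/dtau = 0.0474


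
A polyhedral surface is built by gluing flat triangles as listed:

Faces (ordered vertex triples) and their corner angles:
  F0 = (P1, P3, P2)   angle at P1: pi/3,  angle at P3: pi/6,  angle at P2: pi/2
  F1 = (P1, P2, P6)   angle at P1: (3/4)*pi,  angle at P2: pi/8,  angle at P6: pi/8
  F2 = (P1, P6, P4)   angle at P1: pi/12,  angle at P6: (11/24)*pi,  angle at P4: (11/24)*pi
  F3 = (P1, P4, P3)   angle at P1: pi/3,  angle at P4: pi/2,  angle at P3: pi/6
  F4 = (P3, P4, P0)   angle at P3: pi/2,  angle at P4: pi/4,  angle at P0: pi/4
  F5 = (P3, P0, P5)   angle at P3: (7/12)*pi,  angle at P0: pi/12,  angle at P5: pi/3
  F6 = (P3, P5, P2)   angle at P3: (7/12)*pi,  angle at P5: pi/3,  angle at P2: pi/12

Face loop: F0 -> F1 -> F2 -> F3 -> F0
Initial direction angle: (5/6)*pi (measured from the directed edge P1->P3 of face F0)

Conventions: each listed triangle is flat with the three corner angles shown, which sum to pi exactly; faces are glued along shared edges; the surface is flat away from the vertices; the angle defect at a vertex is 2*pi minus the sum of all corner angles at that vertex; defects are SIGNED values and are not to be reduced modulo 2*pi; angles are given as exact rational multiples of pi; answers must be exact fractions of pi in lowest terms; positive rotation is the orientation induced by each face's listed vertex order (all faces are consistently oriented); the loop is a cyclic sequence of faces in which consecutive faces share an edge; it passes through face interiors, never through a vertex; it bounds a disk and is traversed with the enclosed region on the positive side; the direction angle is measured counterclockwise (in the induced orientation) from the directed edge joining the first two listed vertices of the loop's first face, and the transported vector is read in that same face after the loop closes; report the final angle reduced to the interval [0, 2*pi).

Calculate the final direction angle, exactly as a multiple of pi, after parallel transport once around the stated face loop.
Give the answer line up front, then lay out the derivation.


Answer: final direction angle = (4/3)*pi

enclosed vertex P1: corner angles sum to (3/2)*pi, defect = 2*pi - (3/2)*pi = pi/2
by Gauss-Bonnet the loop rotates the vector by the enclosed defect sum (positive orientation, mod 2*pi)
final angle = (5/6)*pi + pi/2 = (4/3)*pi (mod 2*pi)


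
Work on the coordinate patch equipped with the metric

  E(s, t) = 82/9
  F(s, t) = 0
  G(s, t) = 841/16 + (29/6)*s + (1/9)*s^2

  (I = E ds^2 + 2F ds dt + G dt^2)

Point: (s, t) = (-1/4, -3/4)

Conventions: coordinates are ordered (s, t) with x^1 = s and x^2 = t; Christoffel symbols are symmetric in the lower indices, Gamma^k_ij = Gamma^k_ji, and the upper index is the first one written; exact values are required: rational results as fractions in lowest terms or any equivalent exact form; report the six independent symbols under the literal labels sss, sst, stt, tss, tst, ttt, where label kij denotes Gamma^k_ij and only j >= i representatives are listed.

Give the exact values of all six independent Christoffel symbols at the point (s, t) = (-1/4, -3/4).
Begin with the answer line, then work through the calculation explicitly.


Answer: Gamma_sss = 0, Gamma_sst = 0, Gamma_stt = -43/164, Gamma_tss = 0, Gamma_tst = 2/43, Gamma_ttt = 0

E = 82/9, F = 0, G = 1849/36 at the point
E_s = 0, E_t = 0, F_s = 0, F_t = 0, G_s = 43/9, G_t = 0
EG - F^2 = 75809/162;  g^inv = (162/75809) * [[1849/36, 0], [0, 82/9]]
first-kind symbols [ij,l] = (1/2)(d_i g_jl + d_j g_il - d_l g_ij): [ss,s] = E_s/2 = 0, [ss,t] = F_s - E_t/2 = 0, [st,s] = E_t/2 = 0, [st,t] = G_s/2 = 43/18, [tt,s] = F_t - G_s/2 = -43/18, [tt,t] = G_t/2 = 0
Gamma^s_ij = (G*[ij,s] - F*[ij,t])/(EG - F^2), Gamma^t_ij = (E*[ij,t] - F*[ij,s])/(EG - F^2)
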